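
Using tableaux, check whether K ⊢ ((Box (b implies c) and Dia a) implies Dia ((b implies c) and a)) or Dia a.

Valid

Tableau for the negation not (((Box (b implies c) and Dia a) implies Dia ((b implies c) and a)) or Dia a):
1. not (((Box (b implies c) and Dia a) implies Dia ((b implies c) and a)) or Dia a), 0
2. not ((Box (b implies c) and Dia a) implies Dia ((b implies c) and a)), 0
3. not Dia a, 0
4. Box (b implies c) and Dia a, 0
5. not Dia ((b implies c) and a), 0
6. Box (b implies c), 0
7. Dia a, 0
8. a, 1
9. not a, 1
Accessibility: 0R1
Branch closes: a and not a both at 1.
Every branch of the negation's tableau closes; the branch above is one of them.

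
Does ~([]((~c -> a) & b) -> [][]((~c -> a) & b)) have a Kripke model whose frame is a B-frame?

Yes, satisfiable

1. ~([]((~c -> a) & b) -> [][]((~c -> a) & b)), 0
2. []((~c -> a) & b), 0
3. ~[][]((~c -> a) & b), 0
4. (~c -> a) & b, 0
5. ~c -> a, 0
6. b, 0
7. a, 0
8. ~[]((~c -> a) & b), 1
9. (~c -> a) & b, 1
10. ~c -> a, 1
11. b, 1
12. a, 1
13. ~((~c -> a) & b), 2
14. ~b, 2
Accessibility: 0R0, 0R1, 1R0, 1R1, 1R2, 2R1, 2R2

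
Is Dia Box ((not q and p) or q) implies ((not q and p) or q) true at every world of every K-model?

Tableau for the negation not (Dia Box ((not q and p) or q) implies ((not q and p) or q)):
1. not (Dia Box ((not q and p) or q) implies ((not q and p) or q)), 0
2. Dia Box ((not q and p) or q), 0
3. not ((not q and p) or q), 0
4. not (not q and p), 0
5. not q, 0
6. not p, 0
7. Box ((not q and p) or q), 1
Accessibility: 0R1
The negation has an open branch (countermodel exists).

Invalid (countermodel exists)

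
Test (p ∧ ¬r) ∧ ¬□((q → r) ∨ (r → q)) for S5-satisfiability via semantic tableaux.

1. (p ∧ ¬r) ∧ ¬□((q → r) ∨ (r → q)), u
2. p ∧ ¬r, u   [∧-rule on 1]
3. ¬□((q → r) ∨ (r → q)), u   [∧-rule on 1]
4. p, u   [∧-rule on 2]
5. ¬r, u   [∧-rule on 2]
6. ¬((q → r) ∨ (r → q)), v   [¬□-rule on 3: fresh world v, uRv]
7. ¬(q → r), v   [¬∨-rule on 6]
8. ¬(r → q), v   [¬∨-rule on 6]
9. q, v   [¬→-rule on 7]
10. ¬r, v   [¬→-rule on 7]
11. r, v   [¬→-rule on 8]
12. ¬q, v   [¬→-rule on 8]
Accessibility: uRu, uRv, vRu, vRv
Branch closes: r and ¬r both at v.
All branches of the tableau close; one closing branch shown above.

Unsatisfiable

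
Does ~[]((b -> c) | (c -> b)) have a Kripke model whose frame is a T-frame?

1. ~[]((b -> c) | (c -> b)), u
2. ~((b -> c) | (c -> b)), v   [~[]-rule on 1: fresh world v, uRv]
3. ~(b -> c), v   [~|-rule on 2]
4. ~(c -> b), v   [~|-rule on 2]
5. b, v   [~->-rule on 3]
6. ~c, v   [~->-rule on 3]
7. c, v   [~->-rule on 4]
8. ~b, v   [~->-rule on 4]
Accessibility: uRu, uRv, vRv
Branch closes: c and ~c both at v.
Every branch closes; the branch above is one of them.

Unsatisfiable (every branch closes)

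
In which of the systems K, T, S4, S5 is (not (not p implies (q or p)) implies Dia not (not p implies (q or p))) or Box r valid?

T, S4, S5

T-tableau for the negation not ((not (not p implies (q or p)) implies Dia not (not p implies (q or p))) or Box r):
1. not ((not (not p implies (q or p)) implies Dia not (not p implies (q or p))) or Box r), w0
2. not (not (not p implies (q or p)) implies Dia not (not p implies (q or p))), w0   [neg-or-rule on 1]
3. not Box r, w0   [neg-or-rule on 1]
4. not (not p implies (q or p)), w0   [neg-implies-rule on 2]
5. not Dia not (not p implies (q or p)), w0   [neg-implies-rule on 2]
6. not p, w0   [neg-implies-rule on 4]
7. not (q or p), w0   [neg-implies-rule on 4]
8. not q, w0   [neg-or-rule on 7]
9. not p implies (q or p), w0   [neg-Dia-rule on 5 via w0Rw0]
10. q or p, w0   [implies-rule on 9 (branches; this branch)]
11. p, w0   [or-rule on 10 (branches; this branch)]
Accessibility: w0Rw0
Branch closes: p and not p both at w0.
Every branch closes (one shown): valid in T, hence also in S4, S5 (every theorem of T is a theorem of S4 and S5).
K-tableau for the negation not ((not (not p implies (q or p)) implies Dia not (not p implies (q or p))) or Box r):
1. not ((not (not p implies (q or p)) implies Dia not (not p implies (q or p))) or Box r), w0
2. not (not (not p implies (q or p)) implies Dia not (not p implies (q or p))), w0   [neg-or-rule on 1]
3. not Box r, w0   [neg-or-rule on 1]
4. not (not p implies (q or p)), w0   [neg-implies-rule on 2]
5. not Dia not (not p implies (q or p)), w0   [neg-implies-rule on 2]
6. not p, w0   [neg-implies-rule on 4]
7. not (q or p), w0   [neg-implies-rule on 4]
8. not q, w0   [neg-or-rule on 7]
9. not r, w1   [neg-Box-rule on 3: fresh world w1, w0Rw1]
10. not p implies (q or p), w1   [neg-Dia-rule on 5 via w0Rw1]
11. q or p, w1   [implies-rule on 10 (branches; this branch)]
12. p, w1   [or-rule on 11 (branches; this branch)]
Accessibility: w0Rw1
Complete open branch: countermodel on a K-frame, so not valid in K.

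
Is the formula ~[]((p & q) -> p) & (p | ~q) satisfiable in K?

1. ~[]((p & q) -> p) & (p | ~q), 0
2. ~[]((p & q) -> p), 0   [&-rule on 1]
3. p | ~q, 0   [&-rule on 1]
4. ~q, 0   [|-rule on 3 (branches; this branch)]
5. ~((p & q) -> p), 1   [~[]-rule on 2: fresh world 1, 0R1]
6. p & q, 1   [~->-rule on 5]
7. ~p, 1   [~->-rule on 5]
8. p, 1   [&-rule on 6]
9. q, 1   [&-rule on 6]
Accessibility: 0R1
Branch closes: p and ~p both at 1.
All branches of the tableau close; one closing branch shown above.

Unsatisfiable (every branch closes)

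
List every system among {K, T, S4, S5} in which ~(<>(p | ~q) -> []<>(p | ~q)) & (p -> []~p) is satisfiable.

K, T, S4

S5-tableau for the formula:
1. ~(<>(p | ~q) -> []<>(p | ~q)) & (p -> []~p), 0
2. ~(<>(p | ~q) -> []<>(p | ~q)), 0
3. p -> []~p, 0
4. <>(p | ~q), 0
5. ~[]<>(p | ~q), 0
6. []~p, 0
7. ~p, 0
8. p | ~q, 1
9. ~p, 1
10. ~q, 1
11. ~<>(p | ~q), 2
12. ~p, 2
13. ~(p | ~q), 0
14. q, 0
15. ~(p | ~q), 1
16. q, 1
Accessibility: 0R0, 0R1, 0R2, 1R0, 1R1, 1R2, 2R0, 2R1, 2R2
Branch closes: q and ~q both at 1.
Every branch closes (one shown): unsatisfiable in S5.
S4-tableau for the formula:
1. ~(<>(p | ~q) -> []<>(p | ~q)) & (p -> []~p), 0
2. ~(<>(p | ~q) -> []<>(p | ~q)), 0
3. p -> []~p, 0
4. <>(p | ~q), 0
5. ~[]<>(p | ~q), 0
6. []~p, 0
7. ~p, 0
8. p | ~q, 1
9. ~p, 1
10. ~q, 1
11. ~<>(p | ~q), 2
12. ~p, 2
13. ~(p | ~q), 2
14. q, 2
Accessibility: 0R0, 0R1, 0R2, 1R1, 2R2
Complete open branch: satisfiable in S4, hence also in K, T (this S4-model is also a K-model and a T-model).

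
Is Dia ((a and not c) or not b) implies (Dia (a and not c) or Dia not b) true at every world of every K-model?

Tableau for the negation not (Dia ((a and not c) or not b) implies (Dia (a and not c) or Dia not b)):
1. not (Dia ((a and not c) or not b) implies (Dia (a and not c) or Dia not b)), 0
2. Dia ((a and not c) or not b), 0
3. not (Dia (a and not c) or Dia not b), 0
4. not Dia (a and not c), 0
5. not Dia not b, 0
6. (a and not c) or not b, 1
7. not (a and not c), 1
8. b, 1
9. a and not c, 1
10. a, 1
11. not c, 1
12. c, 1
Accessibility: 0R1
Branch closes: c and not c both at 1.
All branches of the negation close; one closing branch shown above.

Valid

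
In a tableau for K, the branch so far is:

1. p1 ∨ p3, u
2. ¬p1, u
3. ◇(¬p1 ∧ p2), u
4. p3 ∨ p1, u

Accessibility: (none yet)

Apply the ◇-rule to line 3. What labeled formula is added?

a fresh world v with uRv, and ¬p1 ∧ p2 at v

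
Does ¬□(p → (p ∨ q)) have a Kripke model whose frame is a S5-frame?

1. ¬□(p → (p ∨ q)), w0
2. ¬(p → (p ∨ q)), w1
3. p, w1
4. ¬(p ∨ q), w1
5. ¬p, w1
6. ¬q, w1
Accessibility: w0Rw0, w0Rw1, w1Rw0, w1Rw1
Branch closes: p and ¬p both at w1.
(One branch shown.) All branches close.

Unsatisfiable (every branch closes)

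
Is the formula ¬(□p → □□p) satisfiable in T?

Yes, satisfiable

1. ¬(□p → □□p), w0
2. □p, w0   [¬→-rule on 1]
3. ¬□□p, w0   [¬→-rule on 1]
4. p, w0   [□-rule on 2 via w0Rw0]
5. ¬□p, w1   [¬□-rule on 3: fresh world w1, w0Rw1]
6. p, w1   [□-rule on 2 via w0Rw1]
7. ¬p, w2   [¬□-rule on 5: fresh world w2, w1Rw2]
Accessibility: w0Rw0, w0Rw1, w1Rw1, w1Rw2, w2Rw2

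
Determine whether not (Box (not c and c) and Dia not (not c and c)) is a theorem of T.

Valid in T

Tableau for the negation Box (not c and c) and Dia not (not c and c):
1. Box (not c and c) and Dia not (not c and c), w0
2. Box (not c and c), w0   [and-rule on 1]
3. Dia not (not c and c), w0   [and-rule on 1]
4. not c and c, w0   [Box-rule on 2 via w0Rw0]
5. not c, w0   [and-rule on 4]
6. c, w0   [and-rule on 4]
Accessibility: w0Rw0
Branch closes: c and not c both at w0.
All branches of the negation close; one closing branch shown above.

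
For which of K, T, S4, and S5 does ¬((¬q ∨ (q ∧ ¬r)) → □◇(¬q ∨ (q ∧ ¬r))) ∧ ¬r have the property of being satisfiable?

S5-tableau for the formula:
1. ¬((¬q ∨ (q ∧ ¬r)) → □◇(¬q ∨ (q ∧ ¬r))) ∧ ¬r, 0
2. ¬((¬q ∨ (q ∧ ¬r)) → □◇(¬q ∨ (q ∧ ¬r))), 0
3. ¬r, 0
4. ¬q ∨ (q ∧ ¬r), 0
5. ¬□◇(¬q ∨ (q ∧ ¬r)), 0
6. q ∧ ¬r, 0
7. q, 0
8. ¬◇(¬q ∨ (q ∧ ¬r)), 1
9. ¬(¬q ∨ (q ∧ ¬r)), 0
10. ¬(q ∧ ¬r), 0
11. ¬(¬q ∨ (q ∧ ¬r)), 1
12. q, 1
13. ¬(q ∧ ¬r), 1
14. r, 0
Accessibility: 0R0, 0R1, 1R0, 1R1
Branch closes: r and ¬r both at 0.
Every branch closes (one shown): unsatisfiable in S5.
S4-tableau for the formula:
1. ¬((¬q ∨ (q ∧ ¬r)) → □◇(¬q ∨ (q ∧ ¬r))) ∧ ¬r, 0
2. ¬((¬q ∨ (q ∧ ¬r)) → □◇(¬q ∨ (q ∧ ¬r))), 0
3. ¬r, 0
4. ¬q ∨ (q ∧ ¬r), 0
5. ¬□◇(¬q ∨ (q ∧ ¬r)), 0
6. q ∧ ¬r, 0
7. q, 0
8. ¬◇(¬q ∨ (q ∧ ¬r)), 1
9. ¬(¬q ∨ (q ∧ ¬r)), 1
10. q, 1
11. ¬(q ∧ ¬r), 1
12. r, 1
Accessibility: 0R0, 0R1, 1R1
Complete open branch: satisfiable in S4, hence also in K, T (this S4-model is also a K-model and a T-model).

K, T, S4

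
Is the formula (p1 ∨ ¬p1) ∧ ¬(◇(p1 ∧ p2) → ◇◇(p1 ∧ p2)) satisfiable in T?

Unsatisfiable (every branch closes)

1. (p1 ∨ ¬p1) ∧ ¬(◇(p1 ∧ p2) → ◇◇(p1 ∧ p2)), 0
2. p1 ∨ ¬p1, 0
3. ¬(◇(p1 ∧ p2) → ◇◇(p1 ∧ p2)), 0
4. ◇(p1 ∧ p2), 0
5. ¬◇◇(p1 ∧ p2), 0
6. ¬◇(p1 ∧ p2), 0
7. ¬(p1 ∧ p2), 0
8. ¬p1, 0
9. ¬p2, 0
10. p1 ∧ p2, 1
11. p1, 1
12. p2, 1
13. ¬◇(p1 ∧ p2), 1
14. ¬(p1 ∧ p2), 1
15. ¬p2, 1
Accessibility: 0R0, 0R1, 1R1
Branch closes: p2 and ¬p2 both at 1.
All branches of the tableau close; one closing branch shown above.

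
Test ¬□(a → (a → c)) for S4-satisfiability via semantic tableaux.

Yes, satisfiable

1. ¬□(a → (a → c)), 0
2. ¬(a → (a → c)), 1   [¬□-rule on 1: fresh world 1, 0R1]
3. a, 1   [¬→-rule on 2]
4. ¬(a → c), 1   [¬→-rule on 2]
5. ¬c, 1   [¬→-rule on 4]
Accessibility: 0R0, 0R1, 1R1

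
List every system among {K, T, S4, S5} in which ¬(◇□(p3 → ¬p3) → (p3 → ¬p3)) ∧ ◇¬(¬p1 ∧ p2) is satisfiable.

K, T, S4

S5-tableau for the formula:
1. ¬(◇□(p3 → ¬p3) → (p3 → ¬p3)) ∧ ◇¬(¬p1 ∧ p2), u
2. ¬(◇□(p3 → ¬p3) → (p3 → ¬p3)), u
3. ◇¬(¬p1 ∧ p2), u
4. ◇□(p3 → ¬p3), u
5. ¬(p3 → ¬p3), u
6. p3, u
7. ¬(¬p1 ∧ p2), v
8. ¬p2, v
9. □(p3 → ¬p3), w
10. p3 → ¬p3, u
11. p3 → ¬p3, v
12. p3 → ¬p3, w
13. ¬p3, u
Accessibility: uRu, uRv, uRw, vRu, vRv, vRw, wRu, wRv, wRw
Branch closes: p3 and ¬p3 both at u.
Every branch closes (one shown): unsatisfiable in S5.
S4-tableau for the formula:
1. ¬(◇□(p3 → ¬p3) → (p3 → ¬p3)) ∧ ◇¬(¬p1 ∧ p2), u
2. ¬(◇□(p3 → ¬p3) → (p3 → ¬p3)), u
3. ◇¬(¬p1 ∧ p2), u
4. ◇□(p3 → ¬p3), u
5. ¬(p3 → ¬p3), u
6. p3, u
7. ¬(¬p1 ∧ p2), v
8. ¬p2, v
9. □(p3 → ¬p3), w
10. p3 → ¬p3, w
11. ¬p3, w
Accessibility: uRu, uRv, uRw, vRv, wRw
Complete open branch: satisfiable in S4, hence also in K, T (this S4-model is also a K-model and a T-model).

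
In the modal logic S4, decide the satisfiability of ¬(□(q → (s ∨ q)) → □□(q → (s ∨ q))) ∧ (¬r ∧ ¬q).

No, unsatisfiable

1. ¬(□(q → (s ∨ q)) → □□(q → (s ∨ q))) ∧ (¬r ∧ ¬q), 0
2. ¬(□(q → (s ∨ q)) → □□(q → (s ∨ q))), 0   [∧-rule on 1]
3. ¬r ∧ ¬q, 0   [∧-rule on 1]
4. □(q → (s ∨ q)), 0   [¬→-rule on 2]
5. ¬□□(q → (s ∨ q)), 0   [¬→-rule on 2]
6. ¬r, 0   [∧-rule on 3]
7. ¬q, 0   [∧-rule on 3]
8. q → (s ∨ q), 0   [□-rule on 4 via 0R0]
9. s ∨ q, 0   [→-rule on 8 (branches; this branch)]
10. s, 0   [∨-rule on 9 (branches; this branch)]
11. ¬□(q → (s ∨ q)), 1   [¬□-rule on 5: fresh world 1, 0R1]
12. q → (s ∨ q), 1   [□-rule on 4 via 0R1]
13. s ∨ q, 1   [→-rule on 12 (branches; this branch)]
14. q, 1   [∨-rule on 13 (branches; this branch)]
15. ¬(q → (s ∨ q)), 2   [¬□-rule on 11: fresh world 2, 1R2]
16. q, 2   [¬→-rule on 15]
17. ¬(s ∨ q), 2   [¬→-rule on 15]
18. ¬s, 2   [¬∨-rule on 17]
19. ¬q, 2   [¬∨-rule on 17]
Accessibility: 0R0, 0R1, 0R2, 1R1, 1R2, 2R2
Branch closes: q and ¬q both at 2.
Every branch closes; the branch above is one of them.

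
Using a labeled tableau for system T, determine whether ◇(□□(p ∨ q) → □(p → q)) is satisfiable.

1. ◇(□□(p ∨ q) → □(p → q)), 0
2. □□(p ∨ q) → □(p → q), 1
3. □(p → q), 1
4. p → q, 1
5. q, 1
Accessibility: 0R0, 0R1, 1R1

Yes, satisfiable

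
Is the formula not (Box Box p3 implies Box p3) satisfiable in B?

1. not (Box Box p3 implies Box p3), 0
2. Box Box p3, 0
3. not Box p3, 0
4. Box p3, 0
5. p3, 0
6. not p3, 1
7. Box p3, 1
8. p3, 1
Accessibility: 0R0, 0R1, 1R0, 1R1
Branch closes: p3 and not p3 both at 1.
All branches of the tableau close; one closing branch shown above.

No, unsatisfiable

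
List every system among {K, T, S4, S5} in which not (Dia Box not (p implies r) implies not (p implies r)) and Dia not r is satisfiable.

K, T, S4

S4-tableau for the formula:
1. not (Dia Box not (p implies r) implies not (p implies r)) and Dia not r, 0
2. not (Dia Box not (p implies r) implies not (p implies r)), 0
3. Dia not r, 0
4. Dia Box not (p implies r), 0
5. p implies r, 0
6. r, 0
7. not r, 1
8. Box not (p implies r), 2
9. not (p implies r), 2
10. p, 2
11. not r, 2
Accessibility: 0R0, 0R1, 0R2, 1R1, 2R2
Complete open branch: satisfiable in S4, hence also in K, T (this S4-model is also a K-model and a T-model).
S5-tableau for the formula:
1. not (Dia Box not (p implies r) implies not (p implies r)) and Dia not r, 0
2. not (Dia Box not (p implies r) implies not (p implies r)), 0
3. Dia not r, 0
4. Dia Box not (p implies r), 0
5. p implies r, 0
6. r, 0
7. not r, 1
8. Box not (p implies r), 2
9. not (p implies r), 0
10. p, 0
11. not r, 0
Accessibility: 0R0, 0R1, 0R2, 1R0, 1R1, 1R2, 2R0, 2R1, 2R2
Branch closes: r and not r both at 0.
Every branch closes (one shown): unsatisfiable in S5.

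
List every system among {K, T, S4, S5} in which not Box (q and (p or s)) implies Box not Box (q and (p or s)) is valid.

S4-tableau for the negation not (not Box (q and (p or s)) implies Box not Box (q and (p or s))):
1. not (not Box (q and (p or s)) implies Box not Box (q and (p or s))), 0
2. not Box (q and (p or s)), 0
3. not Box not Box (q and (p or s)), 0
4. not (q and (p or s)), 1
5. not (p or s), 1
6. not p, 1
7. not s, 1
8. Box (q and (p or s)), 2
9. q and (p or s), 2
10. q, 2
11. p or s, 2
12. s, 2
Accessibility: 0R0, 0R1, 0R2, 1R1, 2R2
Complete open branch: countermodel on an S4-frame, so not valid in S4, nor in K, T (the same frame is also a K-frame and a T-frame).
S5-tableau for the negation not (not Box (q and (p or s)) implies Box not Box (q and (p or s))):
1. not (not Box (q and (p or s)) implies Box not Box (q and (p or s))), 0
2. not Box (q and (p or s)), 0
3. not Box not Box (q and (p or s)), 0
4. not (q and (p or s)), 1
5. not (p or s), 1
6. not p, 1
7. not s, 1
8. Box (q and (p or s)), 2
9. q and (p or s), 0
10. q, 0
11. p or s, 0
12. q and (p or s), 1
13. q, 1
14. p or s, 1
15. q and (p or s), 2
16. q, 2
17. p or s, 2
18. s, 0
19. s, 1
Accessibility: 0R0, 0R1, 0R2, 1R0, 1R1, 1R2, 2R0, 2R1, 2R2
Branch closes: s and not s both at 1.
Every branch closes (one shown): valid in S5.

S5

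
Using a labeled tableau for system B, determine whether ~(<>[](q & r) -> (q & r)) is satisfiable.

No, unsatisfiable

1. ~(<>[](q & r) -> (q & r)), u
2. <>[](q & r), u
3. ~(q & r), u
4. ~r, u
5. [](q & r), v
6. q & r, u
7. q, u
8. r, u
Accessibility: uRu, uRv, vRu, vRv
Branch closes: r and ~r both at u.
Every branch closes; the branch above is one of them.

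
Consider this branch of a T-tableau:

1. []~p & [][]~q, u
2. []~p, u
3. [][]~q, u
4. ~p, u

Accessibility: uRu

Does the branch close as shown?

There is no literal clash: for every atom and world, at most one sign appears.

Open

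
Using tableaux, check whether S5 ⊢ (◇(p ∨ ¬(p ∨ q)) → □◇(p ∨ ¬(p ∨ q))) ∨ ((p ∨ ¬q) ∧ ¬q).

Tableau for the negation ¬((◇(p ∨ ¬(p ∨ q)) → □◇(p ∨ ¬(p ∨ q))) ∨ ((p ∨ ¬q) ∧ ¬q)):
1. ¬((◇(p ∨ ¬(p ∨ q)) → □◇(p ∨ ¬(p ∨ q))) ∨ ((p ∨ ¬q) ∧ ¬q)), w0
2. ¬(◇(p ∨ ¬(p ∨ q)) → □◇(p ∨ ¬(p ∨ q))), w0   [¬∨-rule on 1]
3. ¬((p ∨ ¬q) ∧ ¬q), w0   [¬∨-rule on 1]
4. ◇(p ∨ ¬(p ∨ q)), w0   [¬→-rule on 2]
5. ¬□◇(p ∨ ¬(p ∨ q)), w0   [¬→-rule on 2]
6. ¬(p ∨ ¬q), w0   [¬∧-rule on 3 (branches; this branch)]
7. ¬p, w0   [¬∨-rule on 6]
8. q, w0   [¬∨-rule on 6]
9. p ∨ ¬(p ∨ q), w1   [◇-rule on 4: fresh world w1, w0Rw1]
10. ¬(p ∨ q), w1   [∨-rule on 9 (branches; this branch)]
11. ¬p, w1   [¬∨-rule on 10]
12. ¬q, w1   [¬∨-rule on 10]
13. ¬◇(p ∨ ¬(p ∨ q)), w2   [¬□-rule on 5: fresh world w2, w0Rw2]
14. ¬(p ∨ ¬(p ∨ q)), w0   [¬◇-rule on 13 via w2Rw0]
15. p ∨ q, w0   [¬∨-rule on 14]
16. ¬(p ∨ ¬(p ∨ q)), w1   [¬◇-rule on 13 via w2Rw1]
17. p ∨ q, w1   [¬∨-rule on 16]
18. ¬(p ∨ ¬(p ∨ q)), w2   [¬◇-rule on 13 via w2Rw2]
19. ¬p, w2   [¬∨-rule on 18]
20. p ∨ q, w2   [¬∨-rule on 18]
21. q, w1   [∨-rule on 17 (branches; this branch)]
Accessibility: w0Rw0, w0Rw1, w0Rw2, w1Rw0, w1Rw1, w1Rw2, w2Rw0, w2Rw1, w2Rw2
Branch closes: q and ¬q both at w1.
All branches of the negation close; one closing branch shown above.

Yes, valid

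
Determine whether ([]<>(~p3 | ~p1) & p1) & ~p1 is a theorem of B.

Tableau for the negation ~(([]<>(~p3 | ~p1) & p1) & ~p1):
1. ~(([]<>(~p3 | ~p1) & p1) & ~p1), 0
2. p1, 0
Accessibility: 0R0
The negation has an open branch (countermodel exists).

Invalid (countermodel exists)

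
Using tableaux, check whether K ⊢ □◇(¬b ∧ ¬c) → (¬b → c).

Tableau for the negation ¬(□◇(¬b ∧ ¬c) → (¬b → c)):
1. ¬(□◇(¬b ∧ ¬c) → (¬b → c)), 0
2. □◇(¬b ∧ ¬c), 0
3. ¬(¬b → c), 0
4. ¬b, 0
5. ¬c, 0
The negation has an open branch (countermodel exists).

No, not valid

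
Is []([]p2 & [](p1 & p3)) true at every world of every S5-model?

Invalid (countermodel exists)

Tableau for the negation ~[]([]p2 & [](p1 & p3)):
1. ~[]([]p2 & [](p1 & p3)), w0
2. ~([]p2 & [](p1 & p3)), w1   [~[]-rule on 1: fresh world w1, w0Rw1]
3. ~[](p1 & p3), w1   [~&-rule on 2 (branches; this branch)]
4. ~(p1 & p3), w2   [~[]-rule on 3: fresh world w2, w1Rw2]
5. ~p3, w2   [~&-rule on 4 (branches; this branch)]
Accessibility: w0Rw0, w0Rw1, w0Rw2, w1Rw0, w1Rw1, w1Rw2, w2Rw0, w2Rw1, w2Rw2
The negation has an open branch (countermodel exists).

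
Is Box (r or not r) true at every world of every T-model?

Valid in T

Tableau for the negation not Box (r or not r):
1. not Box (r or not r), w0
2. not (r or not r), w1
3. not r, w1
4. r, w1
Accessibility: w0Rw0, w0Rw1, w1Rw1
Branch closes: r and not r both at w1.
Every branch of the negation's tableau closes; the branch above is one of them.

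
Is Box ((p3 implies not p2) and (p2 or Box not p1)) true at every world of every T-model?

Invalid (countermodel exists)

Tableau for the negation not Box ((p3 implies not p2) and (p2 or Box not p1)):
1. not Box ((p3 implies not p2) and (p2 or Box not p1)), w0
2. not ((p3 implies not p2) and (p2 or Box not p1)), w1
3. not (p2 or Box not p1), w1
4. not p2, w1
5. not Box not p1, w1
6. p1, w2
Accessibility: w0Rw0, w0Rw1, w1Rw1, w1Rw2, w2Rw2
The negation has an open branch (countermodel exists).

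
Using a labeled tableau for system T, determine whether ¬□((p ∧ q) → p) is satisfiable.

No, unsatisfiable

1. ¬□((p ∧ q) → p), 0
2. ¬((p ∧ q) → p), 1   [¬□-rule on 1: fresh world 1, 0R1]
3. p ∧ q, 1   [¬→-rule on 2]
4. ¬p, 1   [¬→-rule on 2]
5. p, 1   [∧-rule on 3]
6. q, 1   [∧-rule on 3]
Accessibility: 0R0, 0R1, 1R1
Branch closes: p and ¬p both at 1.
All branches of the tableau close; one closing branch shown above.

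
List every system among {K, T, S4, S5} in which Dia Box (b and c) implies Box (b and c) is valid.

S5

S4-tableau for the negation not (Dia Box (b and c) implies Box (b and c)):
1. not (Dia Box (b and c) implies Box (b and c)), w0
2. Dia Box (b and c), w0
3. not Box (b and c), w0
4. Box (b and c), w1
5. b and c, w1
6. b, w1
7. c, w1
8. not (b and c), w2
9. not c, w2
Accessibility: w0Rw0, w0Rw1, w0Rw2, w1Rw1, w2Rw2
Complete open branch: countermodel on an S4-frame, so not valid in S4, nor in K, T (the same frame is also a K-frame and a T-frame).
S5-tableau for the negation not (Dia Box (b and c) implies Box (b and c)):
1. not (Dia Box (b and c) implies Box (b and c)), w0
2. Dia Box (b and c), w0
3. not Box (b and c), w0
4. Box (b and c), w1
5. b and c, w0
6. b, w0
7. c, w0
8. b and c, w1
9. b, w1
10. c, w1
11. not (b and c), w2
12. b and c, w2
13. b, w2
14. c, w2
15. not c, w2
Accessibility: w0Rw0, w0Rw1, w0Rw2, w1Rw0, w1Rw1, w1Rw2, w2Rw0, w2Rw1, w2Rw2
Branch closes: c and not c both at w2.
Every branch closes (one shown): valid in S5.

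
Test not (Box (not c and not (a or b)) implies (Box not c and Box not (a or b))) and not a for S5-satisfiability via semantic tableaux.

Unsatisfiable (every branch closes)

1. not (Box (not c and not (a or b)) implies (Box not c and Box not (a or b))) and not a, 0
2. not (Box (not c and not (a or b)) implies (Box not c and Box not (a or b))), 0
3. not a, 0
4. Box (not c and not (a or b)), 0
5. not (Box not c and Box not (a or b)), 0
6. not c and not (a or b), 0
7. not c, 0
8. not (a or b), 0
9. not b, 0
10. not Box not (a or b), 0
11. a or b, 1
12. not c and not (a or b), 1
13. not c, 1
14. not (a or b), 1
15. not a, 1
16. not b, 1
17. b, 1
Accessibility: 0R0, 0R1, 1R0, 1R1
Branch closes: b and not b both at 1.
Every branch closes; the branch above is one of them.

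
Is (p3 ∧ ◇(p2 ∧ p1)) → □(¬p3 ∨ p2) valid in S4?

Tableau for the negation ¬((p3 ∧ ◇(p2 ∧ p1)) → □(¬p3 ∨ p2)):
1. ¬((p3 ∧ ◇(p2 ∧ p1)) → □(¬p3 ∨ p2)), w0
2. p3 ∧ ◇(p2 ∧ p1), w0
3. ¬□(¬p3 ∨ p2), w0
4. p3, w0
5. ◇(p2 ∧ p1), w0
6. ¬(¬p3 ∨ p2), w1
7. p3, w1
8. ¬p2, w1
9. p2 ∧ p1, w2
10. p2, w2
11. p1, w2
Accessibility: w0Rw0, w0Rw1, w0Rw2, w1Rw1, w2Rw2
The negation has an open branch (countermodel exists).

No, not valid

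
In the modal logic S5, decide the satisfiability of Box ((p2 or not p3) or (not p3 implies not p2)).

1. Box ((p2 or not p3) or (not p3 implies not p2)), u
2. (p2 or not p3) or (not p3 implies not p2), u
3. not p3 implies not p2, u
4. not p2, u
Accessibility: uRu

Satisfiable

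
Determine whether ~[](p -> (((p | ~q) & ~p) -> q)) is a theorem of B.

Not valid

Tableau for the negation [](p -> (((p | ~q) & ~p) -> q)):
1. [](p -> (((p | ~q) & ~p) -> q)), u
2. p -> (((p | ~q) & ~p) -> q), u
3. ((p | ~q) & ~p) -> q, u
4. q, u
Accessibility: uRu
The negation has an open branch (countermodel exists).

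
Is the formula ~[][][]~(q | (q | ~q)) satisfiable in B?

Yes, satisfiable

1. ~[][][]~(q | (q | ~q)), u
2. ~[][]~(q | (q | ~q)), v
3. ~[]~(q | (q | ~q)), w
4. q | (q | ~q), x
5. q | ~q, x
6. ~q, x
Accessibility: uRu, uRv, vRu, vRv, vRw, wRv, wRw, wRx, xRw, xRx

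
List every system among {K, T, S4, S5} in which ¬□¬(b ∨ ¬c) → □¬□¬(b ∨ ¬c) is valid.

S4-tableau for the negation ¬(¬□¬(b ∨ ¬c) → □¬□¬(b ∨ ¬c)):
1. ¬(¬□¬(b ∨ ¬c) → □¬□¬(b ∨ ¬c)), u
2. ¬□¬(b ∨ ¬c), u
3. ¬□¬□¬(b ∨ ¬c), u
4. b ∨ ¬c, v
5. ¬c, v
6. □¬(b ∨ ¬c), w
7. ¬(b ∨ ¬c), w
8. ¬b, w
9. c, w
Accessibility: uRu, uRv, uRw, vRv, wRw
Complete open branch: countermodel on an S4-frame, so not valid in S4, nor in K, T (the same frame is also a K-frame and a T-frame).
S5-tableau for the negation ¬(¬□¬(b ∨ ¬c) → □¬□¬(b ∨ ¬c)):
1. ¬(¬□¬(b ∨ ¬c) → □¬□¬(b ∨ ¬c)), u
2. ¬□¬(b ∨ ¬c), u
3. ¬□¬□¬(b ∨ ¬c), u
4. b ∨ ¬c, v
5. ¬c, v
6. □¬(b ∨ ¬c), w
7. ¬(b ∨ ¬c), u
8. ¬b, u
9. c, u
10. ¬(b ∨ ¬c), v
11. ¬b, v
12. c, v
Accessibility: uRu, uRv, uRw, vRu, vRv, vRw, wRu, wRv, wRw
Branch closes: c and ¬c both at v.
Every branch closes (one shown): valid in S5.

S5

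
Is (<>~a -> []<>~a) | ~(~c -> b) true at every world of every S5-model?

Valid in S5

Tableau for the negation ~((<>~a -> []<>~a) | ~(~c -> b)):
1. ~((<>~a -> []<>~a) | ~(~c -> b)), 0
2. ~(<>~a -> []<>~a), 0
3. ~c -> b, 0
4. <>~a, 0
5. ~[]<>~a, 0
6. b, 0
7. ~a, 1
8. ~<>~a, 2
9. a, 0
10. a, 1
Accessibility: 0R0, 0R1, 0R2, 1R0, 1R1, 1R2, 2R0, 2R1, 2R2
Branch closes: a and ~a both at 1.
All branches of the negation close; one closing branch shown above.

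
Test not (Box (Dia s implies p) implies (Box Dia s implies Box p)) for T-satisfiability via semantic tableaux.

No, unsatisfiable

1. not (Box (Dia s implies p) implies (Box Dia s implies Box p)), w0
2. Box (Dia s implies p), w0
3. not (Box Dia s implies Box p), w0
4. Box Dia s, w0
5. not Box p, w0
6. Dia s implies p, w0
7. Dia s, w0
8. p, w0
9. not p, w1
10. Dia s implies p, w1
11. Dia s, w1
12. not Dia s, w1
13. not s, w1
14. s, w2
15. Dia s implies p, w2
16. Dia s, w2
17. p, w2
18. s, w3
19. not s, w3
Accessibility: w0Rw0, w0Rw1, w0Rw2, w1Rw1, w1Rw3, w2Rw2, w3Rw3
Branch closes: s and not s both at w3.
Every branch closes; the branch above is one of them.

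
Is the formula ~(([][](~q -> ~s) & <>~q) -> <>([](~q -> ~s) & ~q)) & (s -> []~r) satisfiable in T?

1. ~(([][](~q -> ~s) & <>~q) -> <>([](~q -> ~s) & ~q)) & (s -> []~r), w0
2. ~(([][](~q -> ~s) & <>~q) -> <>([](~q -> ~s) & ~q)), w0
3. s -> []~r, w0
4. [][](~q -> ~s) & <>~q, w0
5. ~<>([](~q -> ~s) & ~q), w0
6. [][](~q -> ~s), w0
7. <>~q, w0
8. ~([](~q -> ~s) & ~q), w0
9. [](~q -> ~s), w0
10. ~q -> ~s, w0
11. []~r, w0
12. ~r, w0
13. ~[](~q -> ~s), w0
14. ~s, w0
15. ~q, w1
16. ~([](~q -> ~s) & ~q), w1
17. [](~q -> ~s), w1
18. ~q -> ~s, w1
19. ~r, w1
20. ~[](~q -> ~s), w1
21. ~s, w1
22. ~(~q -> ~s), w2
23. ~q, w2
24. s, w2
25. ~([](~q -> ~s) & ~q), w2
26. [](~q -> ~s), w2
27. ~q -> ~s, w2
28. ~r, w2
29. ~[](~q -> ~s), w2
30. ~s, w2
Accessibility: w0Rw0, w0Rw1, w0Rw2, w1Rw1, w2Rw2
Branch closes: s and ~s both at w2.
(One branch shown.) All branches close.

No, unsatisfiable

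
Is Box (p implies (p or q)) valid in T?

Yes, valid

Tableau for the negation not Box (p implies (p or q)):
1. not Box (p implies (p or q)), u
2. not (p implies (p or q)), v
3. p, v
4. not (p or q), v
5. not p, v
6. not q, v
Accessibility: uRu, uRv, vRv
Branch closes: p and not p both at v.
All branches of the negation close; one closing branch shown above.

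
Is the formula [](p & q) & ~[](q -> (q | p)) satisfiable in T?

Unsatisfiable (every branch closes)

1. [](p & q) & ~[](q -> (q | p)), w0
2. [](p & q), w0
3. ~[](q -> (q | p)), w0
4. p & q, w0
5. p, w0
6. q, w0
7. ~(q -> (q | p)), w1
8. q, w1
9. ~(q | p), w1
10. ~q, w1
11. ~p, w1
Accessibility: w0Rw0, w0Rw1, w1Rw1
Branch closes: q and ~q both at w1.
(One branch shown.) All branches close.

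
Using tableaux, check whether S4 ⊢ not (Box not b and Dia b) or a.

Tableau for the negation not (not (Box not b and Dia b) or a):
1. not (not (Box not b and Dia b) or a), w0
2. Box not b and Dia b, w0
3. not a, w0
4. Box not b, w0
5. Dia b, w0
6. not b, w0
7. b, w1
8. not b, w1
Accessibility: w0Rw0, w0Rw1, w1Rw1
Branch closes: b and not b both at w1.
Every branch of the negation's tableau closes; the branch above is one of them.

Valid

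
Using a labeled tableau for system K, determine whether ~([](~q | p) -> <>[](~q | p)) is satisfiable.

Satisfiable

1. ~([](~q | p) -> <>[](~q | p)), u
2. [](~q | p), u   [~->-rule on 1]
3. ~<>[](~q | p), u   [~->-rule on 1]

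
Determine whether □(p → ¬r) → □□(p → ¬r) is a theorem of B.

Invalid (countermodel exists)

Tableau for the negation ¬(□(p → ¬r) → □□(p → ¬r)):
1. ¬(□(p → ¬r) → □□(p → ¬r)), 0
2. □(p → ¬r), 0
3. ¬□□(p → ¬r), 0
4. p → ¬r, 0
5. ¬r, 0
6. ¬□(p → ¬r), 1
7. p → ¬r, 1
8. ¬r, 1
9. ¬(p → ¬r), 2
10. p, 2
11. r, 2
Accessibility: 0R0, 0R1, 1R0, 1R1, 1R2, 2R1, 2R2
The negation has an open branch (countermodel exists).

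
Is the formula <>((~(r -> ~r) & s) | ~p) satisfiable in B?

Satisfiable

1. <>((~(r -> ~r) & s) | ~p), u
2. (~(r -> ~r) & s) | ~p, v
3. ~p, v
Accessibility: uRu, uRv, vRu, vRv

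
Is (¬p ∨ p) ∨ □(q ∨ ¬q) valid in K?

Tableau for the negation ¬((¬p ∨ p) ∨ □(q ∨ ¬q)):
1. ¬((¬p ∨ p) ∨ □(q ∨ ¬q)), u
2. ¬(¬p ∨ p), u   [¬∨-rule on 1]
3. ¬□(q ∨ ¬q), u   [¬∨-rule on 1]
4. p, u   [¬∨-rule on 2]
5. ¬p, u   [¬∨-rule on 2]
Branch closes: p and ¬p both at u.
All branches of the negation close; one closing branch shown above.

Valid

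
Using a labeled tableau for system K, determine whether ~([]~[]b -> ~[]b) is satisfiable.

1. ~([]~[]b -> ~[]b), 0
2. []~[]b, 0
3. []b, 0

Yes, satisfiable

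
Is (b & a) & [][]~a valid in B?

Invalid (countermodel exists)

Tableau for the negation ~((b & a) & [][]~a):
1. ~((b & a) & [][]~a), u
2. ~[][]~a, u
3. ~[]~a, v
4. a, w
Accessibility: uRu, uRv, vRu, vRv, vRw, wRv, wRw
The negation has an open branch (countermodel exists).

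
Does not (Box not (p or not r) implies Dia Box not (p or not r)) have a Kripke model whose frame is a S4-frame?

1. not (Box not (p or not r) implies Dia Box not (p or not r)), 0
2. Box not (p or not r), 0
3. not Dia Box not (p or not r), 0
4. not (p or not r), 0
5. not p, 0
6. r, 0
7. not Box not (p or not r), 0
8. p or not r, 1
9. not (p or not r), 1
10. not p, 1
11. r, 1
12. not Box not (p or not r), 1
13. not r, 1
Accessibility: 0R0, 0R1, 1R1
Branch closes: r and not r both at 1.
All branches of the tableau close; one closing branch shown above.

No, unsatisfiable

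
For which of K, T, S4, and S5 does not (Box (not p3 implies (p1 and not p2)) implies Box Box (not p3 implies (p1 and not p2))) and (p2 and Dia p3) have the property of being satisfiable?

K, T

S4-tableau for the formula:
1. not (Box (not p3 implies (p1 and not p2)) implies Box Box (not p3 implies (p1 and not p2))) and (p2 and Dia p3), u
2. not (Box (not p3 implies (p1 and not p2)) implies Box Box (not p3 implies (p1 and not p2))), u
3. p2 and Dia p3, u
4. Box (not p3 implies (p1 and not p2)), u
5. not Box Box (not p3 implies (p1 and not p2)), u
6. p2, u
7. Dia p3, u
8. not p3 implies (p1 and not p2), u
9. p3, u
10. not Box (not p3 implies (p1 and not p2)), v
11. not p3 implies (p1 and not p2), v
12. p1 and not p2, v
13. p1, v
14. not p2, v
15. p3, w
16. not p3 implies (p1 and not p2), w
17. p1 and not p2, w
18. p1, w
19. not p2, w
20. not (not p3 implies (p1 and not p2)), x
21. not p3, x
22. not (p1 and not p2), x
23. not p3 implies (p1 and not p2), x
24. p2, x
25. p1 and not p2, x
26. p1, x
27. not p2, x
Accessibility: uRu, uRv, uRw, uRx, vRv, vRx, wRw, xRx
Branch closes: p2 and not p2 both at x.
Every branch closes (one shown): unsatisfiable in S4, hence also in S5 (every S5-frame is an S4-frame).
T-tableau for the formula:
1. not (Box (not p3 implies (p1 and not p2)) implies Box Box (not p3 implies (p1 and not p2))) and (p2 and Dia p3), u
2. not (Box (not p3 implies (p1 and not p2)) implies Box Box (not p3 implies (p1 and not p2))), u
3. p2 and Dia p3, u
4. Box (not p3 implies (p1 and not p2)), u
5. not Box Box (not p3 implies (p1 and not p2)), u
6. p2, u
7. Dia p3, u
8. not p3 implies (p1 and not p2), u
9. p3, u
10. not Box (not p3 implies (p1 and not p2)), v
11. not p3 implies (p1 and not p2), v
12. p1 and not p2, v
13. p1, v
14. not p2, v
15. p3, w
16. not p3 implies (p1 and not p2), w
17. p1 and not p2, w
18. p1, w
19. not p2, w
20. not (not p3 implies (p1 and not p2)), x
21. not p3, x
22. not (p1 and not p2), x
23. p2, x
Accessibility: uRu, uRv, uRw, vRv, vRx, wRw, xRx
Complete open branch: satisfiable in T, hence also in K (this T-model is also a K-model).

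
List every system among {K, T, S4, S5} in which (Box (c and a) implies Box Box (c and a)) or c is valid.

T, S4, S5

K-tableau for the negation not ((Box (c and a) implies Box Box (c and a)) or c):
1. not ((Box (c and a) implies Box Box (c and a)) or c), u
2. not (Box (c and a) implies Box Box (c and a)), u
3. not c, u
4. Box (c and a), u
5. not Box Box (c and a), u
6. not Box (c and a), v
7. c and a, v
8. c, v
9. a, v
10. not (c and a), w
11. not a, w
Accessibility: uRv, vRw
Complete open branch: countermodel on a K-frame, so not valid in K.
T-tableau for the negation not ((Box (c and a) implies Box Box (c and a)) or c):
1. not ((Box (c and a) implies Box Box (c and a)) or c), u
2. not (Box (c and a) implies Box Box (c and a)), u
3. not c, u
4. Box (c and a), u
5. not Box Box (c and a), u
6. c and a, u
7. c, u
8. a, u
Accessibility: uRu
Branch closes: c and not c both at u.
Every branch closes (one shown): valid in T, hence also in S4, S5 (every theorem of T is a theorem of S4 and S5).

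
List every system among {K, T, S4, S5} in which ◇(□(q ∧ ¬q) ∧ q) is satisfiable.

K-tableau for the formula:
1. ◇(□(q ∧ ¬q) ∧ q), 0
2. □(q ∧ ¬q) ∧ q, 1
3. □(q ∧ ¬q), 1
4. q, 1
Accessibility: 0R1
Complete open branch: satisfiable in K.
T-tableau for the formula:
1. ◇(□(q ∧ ¬q) ∧ q), 0
2. □(q ∧ ¬q) ∧ q, 1
3. □(q ∧ ¬q), 1
4. q, 1
5. q ∧ ¬q, 1
6. ¬q, 1
Accessibility: 0R0, 0R1, 1R1
Branch closes: q and ¬q both at 1.
Every branch closes (one shown): unsatisfiable in T, hence also in S4, S5 (every S4/S5-frame is a T-frame).

K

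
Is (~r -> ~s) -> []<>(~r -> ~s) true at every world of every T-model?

Tableau for the negation ~((~r -> ~s) -> []<>(~r -> ~s)):
1. ~((~r -> ~s) -> []<>(~r -> ~s)), 0
2. ~r -> ~s, 0
3. ~[]<>(~r -> ~s), 0
4. ~s, 0
5. ~<>(~r -> ~s), 1
6. ~(~r -> ~s), 1
7. ~r, 1
8. s, 1
Accessibility: 0R0, 0R1, 1R1
The negation has an open branch (countermodel exists).

Not valid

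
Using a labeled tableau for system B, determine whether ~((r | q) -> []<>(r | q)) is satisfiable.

No, unsatisfiable

1. ~((r | q) -> []<>(r | q)), u
2. r | q, u   [~->-rule on 1]
3. ~[]<>(r | q), u   [~->-rule on 1]
4. q, u   [|-rule on 2 (branches; this branch)]
5. ~<>(r | q), v   [~[]-rule on 3: fresh world v, uRv]
6. ~(r | q), u   [~<>-rule on 5 via vRu]
7. ~r, u   [~|-rule on 6]
8. ~q, u   [~|-rule on 6]
Accessibility: uRu, uRv, vRu, vRv
Branch closes: q and ~q both at u.
All branches of the tableau close; one closing branch shown above.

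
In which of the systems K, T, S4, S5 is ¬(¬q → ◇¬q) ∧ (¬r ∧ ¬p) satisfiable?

T-tableau for the formula:
1. ¬(¬q → ◇¬q) ∧ (¬r ∧ ¬p), u
2. ¬(¬q → ◇¬q), u
3. ¬r ∧ ¬p, u
4. ¬q, u
5. ¬◇¬q, u
6. ¬r, u
7. ¬p, u
8. q, u
Accessibility: uRu
Branch closes: q and ¬q both at u.
Every branch closes (one shown): unsatisfiable in T, hence also in S4, S5 (every S4/S5-frame is a T-frame).
K-tableau for the formula:
1. ¬(¬q → ◇¬q) ∧ (¬r ∧ ¬p), u
2. ¬(¬q → ◇¬q), u
3. ¬r ∧ ¬p, u
4. ¬q, u
5. ¬◇¬q, u
6. ¬r, u
7. ¬p, u
Complete open branch: satisfiable in K.

K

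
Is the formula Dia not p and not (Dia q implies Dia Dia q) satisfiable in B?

1. Dia not p and not (Dia q implies Dia Dia q), 0
2. Dia not p, 0   [and-rule on 1]
3. not (Dia q implies Dia Dia q), 0   [and-rule on 1]
4. Dia q, 0   [neg-implies-rule on 3]
5. not Dia Dia q, 0   [neg-implies-rule on 3]
6. not Dia q, 0   [neg-Dia-rule on 5 via 0R0]
7. not q, 0   [neg-Dia-rule on 6 via 0R0]
8. not p, 1   [Dia-rule on 2: fresh world 1, 0R1]
9. not Dia q, 1   [neg-Dia-rule on 5 via 0R1]
10. not q, 1   [neg-Dia-rule on 6 via 0R1]
11. q, 2   [Dia-rule on 4: fresh world 2, 0R2]
12. not Dia q, 2   [neg-Dia-rule on 5 via 0R2]
13. not q, 2   [neg-Dia-rule on 6 via 0R2]
Accessibility: 0R0, 0R1, 0R2, 1R0, 1R1, 2R0, 2R2
Branch closes: q and not q both at 2.
Every branch closes; the branch above is one of them.

Unsatisfiable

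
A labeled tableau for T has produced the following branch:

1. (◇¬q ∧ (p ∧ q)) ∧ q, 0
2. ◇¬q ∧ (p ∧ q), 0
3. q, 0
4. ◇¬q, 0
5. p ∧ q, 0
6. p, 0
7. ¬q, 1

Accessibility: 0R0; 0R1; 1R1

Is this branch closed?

No, open

No atom appears with both signs at the same world.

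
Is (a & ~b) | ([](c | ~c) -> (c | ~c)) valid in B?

Yes, valid

Tableau for the negation ~((a & ~b) | ([](c | ~c) -> (c | ~c))):
1. ~((a & ~b) | ([](c | ~c) -> (c | ~c))), u
2. ~(a & ~b), u   [~|-rule on 1]
3. ~([](c | ~c) -> (c | ~c)), u   [~|-rule on 1]
4. [](c | ~c), u   [~->-rule on 3]
5. ~(c | ~c), u   [~->-rule on 3]
6. ~c, u   [~|-rule on 5]
7. c, u   [~|-rule on 5]
Accessibility: uRu
Branch closes: c and ~c both at u.
Every branch of the negation's tableau closes; the branch above is one of them.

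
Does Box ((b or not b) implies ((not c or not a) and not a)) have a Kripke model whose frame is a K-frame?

Yes, satisfiable

1. Box ((b or not b) implies ((not c or not a) and not a)), w0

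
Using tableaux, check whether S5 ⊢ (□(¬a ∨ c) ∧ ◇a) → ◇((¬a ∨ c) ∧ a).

Tableau for the negation ¬((□(¬a ∨ c) ∧ ◇a) → ◇((¬a ∨ c) ∧ a)):
1. ¬((□(¬a ∨ c) ∧ ◇a) → ◇((¬a ∨ c) ∧ a)), 0
2. □(¬a ∨ c) ∧ ◇a, 0
3. ¬◇((¬a ∨ c) ∧ a), 0
4. □(¬a ∨ c), 0
5. ◇a, 0
6. ¬((¬a ∨ c) ∧ a), 0
7. ¬a ∨ c, 0
8. ¬a, 0
9. c, 0
10. a, 1
11. ¬((¬a ∨ c) ∧ a), 1
12. ¬a ∨ c, 1
13. ¬(¬a ∨ c), 1
14. ¬c, 1
15. c, 1
Accessibility: 0R0, 0R1, 1R0, 1R1
Branch closes: c and ¬c both at 1.
Every branch of the negation's tableau closes; the branch above is one of them.

Valid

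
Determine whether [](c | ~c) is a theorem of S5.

Tableau for the negation ~[](c | ~c):
1. ~[](c | ~c), 0
2. ~(c | ~c), 1
3. ~c, 1
4. c, 1
Accessibility: 0R0, 0R1, 1R0, 1R1
Branch closes: c and ~c both at 1.
All branches of the negation close; one closing branch shown above.

Valid in S5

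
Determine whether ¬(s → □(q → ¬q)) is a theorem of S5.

Tableau for the negation s → □(q → ¬q):
1. s → □(q → ¬q), 0
2. □(q → ¬q), 0
3. q → ¬q, 0
4. ¬q, 0
Accessibility: 0R0
The negation has an open branch (countermodel exists).

Invalid (countermodel exists)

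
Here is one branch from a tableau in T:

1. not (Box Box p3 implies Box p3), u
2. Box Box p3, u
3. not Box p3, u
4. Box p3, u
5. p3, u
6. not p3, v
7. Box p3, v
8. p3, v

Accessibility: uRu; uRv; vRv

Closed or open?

Both p3 and not p3 appear at v.

Closed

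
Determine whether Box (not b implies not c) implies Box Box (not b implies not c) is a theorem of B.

Tableau for the negation not (Box (not b implies not c) implies Box Box (not b implies not c)):
1. not (Box (not b implies not c) implies Box Box (not b implies not c)), w0
2. Box (not b implies not c), w0   [neg-implies-rule on 1]
3. not Box Box (not b implies not c), w0   [neg-implies-rule on 1]
4. not b implies not c, w0   [Box-rule on 2 via w0Rw0]
5. not c, w0   [implies-rule on 4 (branches; this branch)]
6. not Box (not b implies not c), w1   [neg-Box-rule on 3: fresh world w1, w0Rw1]
7. not b implies not c, w1   [Box-rule on 2 via w0Rw1]
8. not c, w1   [implies-rule on 7 (branches; this branch)]
9. not (not b implies not c), w2   [neg-Box-rule on 6: fresh world w2, w1Rw2]
10. not b, w2   [neg-implies-rule on 9]
11. c, w2   [neg-implies-rule on 9]
Accessibility: w0Rw0, w0Rw1, w1Rw0, w1Rw1, w1Rw2, w2Rw1, w2Rw2
The negation has an open branch (countermodel exists).

Not valid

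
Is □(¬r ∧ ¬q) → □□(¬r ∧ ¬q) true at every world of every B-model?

Tableau for the negation ¬(□(¬r ∧ ¬q) → □□(¬r ∧ ¬q)):
1. ¬(□(¬r ∧ ¬q) → □□(¬r ∧ ¬q)), u
2. □(¬r ∧ ¬q), u
3. ¬□□(¬r ∧ ¬q), u
4. ¬r ∧ ¬q, u
5. ¬r, u
6. ¬q, u
7. ¬□(¬r ∧ ¬q), v
8. ¬r ∧ ¬q, v
9. ¬r, v
10. ¬q, v
11. ¬(¬r ∧ ¬q), w
12. q, w
Accessibility: uRu, uRv, vRu, vRv, vRw, wRv, wRw
The negation has an open branch (countermodel exists).

Invalid (countermodel exists)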